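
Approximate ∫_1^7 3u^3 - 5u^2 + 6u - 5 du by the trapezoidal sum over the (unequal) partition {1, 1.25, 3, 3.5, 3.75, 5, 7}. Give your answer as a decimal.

1433.73046875

Subinterval widths: 0.25, 1.75, 0.5, 0.25, 1.25, 2.
f(1) = -1, f(1.25) = 0.546875, f(3) = 49, f(3.5) = 83.375, f(3.75) = 105.390625, f(5) = 275, f(7) = 821.
On each subinterval the trapezoid contributes (Δu_i/2)·[f(u_{i-1}) + f(u_i)].
Sum = 1433.73046875.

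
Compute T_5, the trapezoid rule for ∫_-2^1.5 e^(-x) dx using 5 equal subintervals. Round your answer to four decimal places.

Δx = (1.5 − (-2))/5 = 0.7.
f(-2) ≈ 7.3891, f(-1.3) ≈ 3.6693, f(-0.6) ≈ 1.8221, f(0.1) ≈ 0.9048, f(0.8) ≈ 0.4493, f(1.5) ≈ 0.2231.
T_5 = (Δx/2)·[f(x_0) + 2f(x_1) + ... + 2f(x_{4}) + f(x_5)].
Sum ≈ 7.4562.

7.4562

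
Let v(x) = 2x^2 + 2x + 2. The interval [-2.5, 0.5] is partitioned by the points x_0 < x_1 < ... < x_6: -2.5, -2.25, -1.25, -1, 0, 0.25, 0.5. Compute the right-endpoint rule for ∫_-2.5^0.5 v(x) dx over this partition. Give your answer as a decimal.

8.5625

Subinterval widths: 0.25, 1, 0.25, 1, 0.25, 0.25.
Right endpoints: -2.25, -1.25, -1, 0, 0.25, 0.5.
v(-2.25) = 7.625, v(-1.25) = 2.625, v(-1) = 2, v(0) = 2, v(0.25) = 2.625, v(0.5) = 3.5.
Sum = Σ Δx_i · v(x_i).
Sum = 8.5625.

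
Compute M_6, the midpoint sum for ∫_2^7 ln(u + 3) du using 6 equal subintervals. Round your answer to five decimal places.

9.98155

Δu = (7 − 2)/6 = 5/6.
Midpoints: 29/12, 3.25, 49/12, 59/12, 5.75, 79/12.
f(29/12) ≈ 1.68948, f(3.25) ≈ 1.83258, f(49/12) ≈ 1.95774, f(59/12) ≈ 2.06897, f(5.75) ≈ 2.16905, f(79/12) ≈ 2.26003.
Sum = Δu · [f(29/12) + f(3.25) + f(49/12) + ...].
Sum ≈ 9.98155.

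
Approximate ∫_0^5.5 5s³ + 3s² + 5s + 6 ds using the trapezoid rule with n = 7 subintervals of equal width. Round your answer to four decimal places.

1443.8693

Δs = (5.5 − 0)/7 = 11/14.
f(0) = 6, f(11/14) = 38981/2744, f(11/7) = 13949/343, f(33/14) = 274227/2744, f(22/7) = 70852/343, f(55/14) = 1029289/2744, f(33/7) = 212697/343, f(5.5) = 956.125.
T_7 = (Δs/2)·[f(s_0) + 2f(s_1) + ... + 2f(s_{6}) + f(s_7)].
Sum ≈ 1443.8693.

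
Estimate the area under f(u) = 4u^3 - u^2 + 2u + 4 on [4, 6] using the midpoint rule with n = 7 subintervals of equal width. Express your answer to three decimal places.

1016.531

Δu = (6 − 4)/7 = 2/7.
Midpoints: 29/7, 31/7, 33/7, 5, 37/7, 39/7, 41/7.
f(29/7) = 95883/343, f(31/7) = 116847/343, f(33/7) = 140731/343, f(5) = 489, f(37/7) = 198027/343, f(39/7) = 231823/343, f(41/7) = 269307/343.
Sum = Δu · [f(29/7) + f(31/7) + f(33/7) + ...].
Sum ≈ 1016.531.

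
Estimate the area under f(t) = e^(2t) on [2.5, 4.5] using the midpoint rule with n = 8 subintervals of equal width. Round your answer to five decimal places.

3936.20493

Δt = (4.5 − 2.5)/8 = 0.25.
Midpoints: 2.625, 2.875, 3.125, 3.375, 3.625, 3.875, 4.125, 4.375.
f(2.625) ≈ 190.56627, f(2.875) ≈ 314.19066, f(3.125) ≈ 518.01282, f(3.375) ≈ 854.05876, f(3.625) ≈ 1408.10485, f(3.875) ≈ 2321.57241, f(4.125) ≈ 3827.62582, f(4.375) ≈ 6310.68811.
Sum = Δt · [f(2.625) + f(2.875) + f(3.125) + ...].
Sum ≈ 3936.20493.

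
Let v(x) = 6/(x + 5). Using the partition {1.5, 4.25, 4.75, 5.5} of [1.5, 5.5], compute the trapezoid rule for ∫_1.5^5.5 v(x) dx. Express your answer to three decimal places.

Subinterval widths: 2.75, 0.5, 0.75.
v(1.5) = 12/13, v(4.25) = 24/37, v(4.75) = 8/13, v(5.5) = 4/7.
On each subinterval the trapezoid contributes (Δx_i/2)·[v(x_{i-1}) + v(x_i)].
Sum ≈ 2.922.

2.922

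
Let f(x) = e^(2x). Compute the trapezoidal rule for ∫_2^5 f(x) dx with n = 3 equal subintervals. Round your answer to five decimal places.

Δx = (5 − 2)/3 = 1.
f(2) ≈ 54.59815, f(3) ≈ 403.42879, f(4) ≈ 2980.95799, f(5) ≈ 22026.46579.
T_3 = (Δx/2)·[f(x_0) + 2f(x_1) + 2f(x_2) + f(x_3)].
Sum ≈ 14424.91875.

14424.91875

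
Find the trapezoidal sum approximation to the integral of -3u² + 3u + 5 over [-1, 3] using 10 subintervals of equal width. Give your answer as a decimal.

3.68

Δu = (3 − (-1))/10 = 0.4.
f(-1) = -1, f(-0.6) = 2.12, f(-0.2) = 4.28, f(0.2) = 5.48, f(0.6) = 5.72, f(1) = 5, f(1.4) = 3.32, f(1.8) = 0.68, f(2.2) = -2.92, f(2.6) = -7.48, f(3) = -13.
T_10 = (Δu/2)·[f(u_0) + 2f(u_1) + ... + 2f(u_{9}) + f(u_10)].
Sum = 3.68.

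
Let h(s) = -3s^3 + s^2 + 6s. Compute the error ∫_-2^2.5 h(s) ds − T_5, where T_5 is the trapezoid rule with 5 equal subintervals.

Exact integral: ∫_-2^2.5 h(s) ds = -2.671875.
T_5 = -3.43125.
Error = -2.671875 − (-3.43125) = 0.759375.

0.759375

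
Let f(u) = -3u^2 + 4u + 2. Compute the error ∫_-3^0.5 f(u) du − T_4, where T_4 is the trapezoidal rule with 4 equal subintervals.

Exact integral: ∫_-3^0.5 f(u) du = -37.625.
T_4 = -38.96484375.
Error = -37.625 − (-38.96484375) = 1.33984375.

1.33984375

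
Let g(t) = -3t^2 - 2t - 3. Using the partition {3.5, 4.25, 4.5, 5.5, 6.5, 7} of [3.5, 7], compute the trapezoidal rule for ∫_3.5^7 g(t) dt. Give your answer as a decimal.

-348.65625

Subinterval widths: 0.75, 0.25, 1, 1, 0.5.
g(3.5) = -46.75, g(4.25) = -65.6875, g(4.5) = -72.75, g(5.5) = -104.75, g(6.5) = -142.75, g(7) = -164.
On each subinterval the trapezoid contributes (Δt_i/2)·[g(t_{i-1}) + g(t_i)].
Sum = -348.65625.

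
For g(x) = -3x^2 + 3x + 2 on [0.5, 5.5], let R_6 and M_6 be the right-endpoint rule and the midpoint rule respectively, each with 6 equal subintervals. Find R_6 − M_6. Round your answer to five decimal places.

R_6 ≈ -144.2361111.
M_6 ≈ -110.3819444.
R_6 − M_6 ≈ -33.85417.

-33.85417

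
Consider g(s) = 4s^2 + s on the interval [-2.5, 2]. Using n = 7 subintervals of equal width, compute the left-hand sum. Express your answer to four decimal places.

Δs = (2 − (-2.5))/7 = 9/14.
Left endpoints: -2.5, -13/7, -17/14, -4/7, 1/14, 5/7, 19/14.
g(-2.5) = 22.5, g(-13/7) = 585/49, g(-17/14) = 459/98, g(-4/7) = 36/49, g(1/14) = 9/98, g(5/7) = 135/49, g(19/14) = 855/98.
Sum = Δs · [g(-2.5) + g(-13/7) + g(-17/14) + ...].
Sum ≈ 33.0612.

33.0612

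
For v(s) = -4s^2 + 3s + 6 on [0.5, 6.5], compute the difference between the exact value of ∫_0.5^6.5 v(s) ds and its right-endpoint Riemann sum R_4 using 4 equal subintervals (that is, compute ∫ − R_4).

Exact integral: ∫_0.5^6.5 v(s) ds = -267.
R_4 = -388.5.
Error = -267 − (-388.5) = 121.5.

121.5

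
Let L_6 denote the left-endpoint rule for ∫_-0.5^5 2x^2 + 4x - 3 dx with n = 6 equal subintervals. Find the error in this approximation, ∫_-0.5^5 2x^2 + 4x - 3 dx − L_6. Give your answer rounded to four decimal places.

31.2303

Exact integral: ∫_-0.5^5 f(x) dx ≈ 116.416667.
L_6 ≈ 85.186343.
Error ≈ 116.416667 − 85.186343 ≈ 31.2303.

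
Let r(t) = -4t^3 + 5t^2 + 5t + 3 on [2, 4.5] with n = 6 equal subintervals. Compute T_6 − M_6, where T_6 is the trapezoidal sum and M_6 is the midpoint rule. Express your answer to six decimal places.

-3.689236

T_6 ≈ -209.85532407.
M_6 ≈ -206.16608796.
T_6 − M_6 ≈ -3.689236.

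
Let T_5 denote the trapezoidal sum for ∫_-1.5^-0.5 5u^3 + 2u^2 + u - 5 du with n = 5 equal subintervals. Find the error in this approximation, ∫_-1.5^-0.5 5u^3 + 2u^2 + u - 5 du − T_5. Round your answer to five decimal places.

0.08667

Exact integral: ∫_-1.5^-0.5 f(u) du ≈ -10.0833333.
T_5 = -10.17.
Error ≈ -10.0833333 − (-10.17) ≈ 0.08667.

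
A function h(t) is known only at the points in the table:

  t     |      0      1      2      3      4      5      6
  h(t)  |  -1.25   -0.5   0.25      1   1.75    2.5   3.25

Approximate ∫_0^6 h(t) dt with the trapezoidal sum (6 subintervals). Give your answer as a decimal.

Δt = 1.
T_6 = (1/2)·[(-1.25) + 2·(-0.5) + 2·0.25 + 2·1 + 2·1.75 + 2·2.5 + 3.25] = 6.

6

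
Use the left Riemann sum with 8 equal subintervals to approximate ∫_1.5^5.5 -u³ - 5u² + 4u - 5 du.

Δu = (5.5 − 1.5)/8 = 0.5.
Left endpoints: 1.5, 2, 2.5, 3, 3.5, 4, 4.5, 5.
f(1.5) = -13.625, f(2) = -25, f(2.5) = -41.875, f(3) = -65, f(3.5) = -95.125, f(4) = -133, f(4.5) = -179.375, f(5) = -235.
Sum = Δu · [f(1.5) + f(2) + f(2.5) + ...].
Sum = -394.

-394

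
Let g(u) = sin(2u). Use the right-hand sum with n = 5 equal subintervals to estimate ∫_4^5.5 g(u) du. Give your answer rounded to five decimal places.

Δu = (5.5 − 4)/5 = 0.3.
Right endpoints: 4.3, 4.6, 4.9, 5.2, 5.5.
g(4.3) ≈ 0.73440, g(4.6) ≈ 0.22289, g(4.9) ≈ -0.36648, g(5.2) ≈ -0.82783, g(5.5) ≈ -0.99999.
Sum = Δu · [g(4.3) + g(4.6) + g(4.9) + g(5.2) + g(5.5)].
Sum ≈ -0.37110.

-0.37110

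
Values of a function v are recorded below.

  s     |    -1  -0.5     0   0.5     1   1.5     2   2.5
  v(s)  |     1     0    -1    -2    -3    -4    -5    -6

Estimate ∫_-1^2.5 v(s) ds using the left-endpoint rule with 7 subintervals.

Δs = 0.5.
Sum = 0.5·[1 + 0 + (-1) + (-2) + (-3) + (-4) + (-5)] = -7.

-7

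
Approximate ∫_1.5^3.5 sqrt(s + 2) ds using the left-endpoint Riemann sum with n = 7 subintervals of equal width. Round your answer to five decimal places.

Δs = (3.5 − 1.5)/7 = 2/7.
Left endpoints: 1.5, 25/14, 29/14, 33/14, 37/14, 41/14, 45/14.
f(1.5) ≈ 1.87083, f(25/14) ≈ 1.94569, f(29/14) ≈ 2.01778, f(33/14) ≈ 2.08738, f(37/14) ≈ 2.15473, f(41/14) ≈ 2.22004, f(45/14) ≈ 2.28348.
Sum = Δs · [f(1.5) + f(25/14) + f(29/14) + ...].
Sum ≈ 4.16569.

4.16569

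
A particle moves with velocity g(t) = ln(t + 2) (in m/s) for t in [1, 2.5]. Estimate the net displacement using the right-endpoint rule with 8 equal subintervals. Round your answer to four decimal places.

Δt = (2.5 − 1)/8 = 0.1875.
Right endpoints: 1.1875, 1.375, 1.5625, 1.75, 1.9375, 2.125, 2.3125, 2.5.
g(1.1875) ≈ 1.1592, g(1.375) ≈ 1.2164, g(1.5625) ≈ 1.2705, g(1.75) ≈ 1.3218, g(1.9375) ≈ 1.3705, g(2.125) ≈ 1.4171, g(2.3125) ≈ 1.4615, g(2.5) ≈ 1.5041.
Sum = Δt · [g(1.1875) + g(1.375) + g(1.5625) + ...].
Sum ≈ 2.0102.

2.0102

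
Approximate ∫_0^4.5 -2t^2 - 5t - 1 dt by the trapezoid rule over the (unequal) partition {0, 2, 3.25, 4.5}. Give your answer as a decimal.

Subinterval widths: 2, 1.25, 1.25.
f(0) = -1, f(2) = -19, f(3.25) = -38.375, f(4.5) = -64.
On each subinterval the trapezoid contributes (Δt_i/2)·[f(t_{i-1}) + f(t_i)].
Sum = -119.84375.

-119.84375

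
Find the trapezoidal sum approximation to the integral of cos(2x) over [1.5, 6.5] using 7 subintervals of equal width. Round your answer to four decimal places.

Δx = (6.5 − 1.5)/7 = 5/7.
f(1.5) ≈ -0.9900, f(31/14) ≈ -0.2800, f(41/14) ≈ 0.9106, f(51/14) ≈ 0.5382, f(61/14) ≈ -0.7580, f(71/14) ≈ -0.7531, f(81/14) ≈ 0.5446, f(6.5) ≈ 0.9074.
T_7 = (Δx/2)·[f(x_0) + 2f(x_1) + ... + 2f(x_{6}) + f(x_7)].
Sum ≈ 0.1149.

0.1149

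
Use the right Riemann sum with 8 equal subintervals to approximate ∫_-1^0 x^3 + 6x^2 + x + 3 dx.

4.01171875

Δx = (0 − (-1))/8 = 0.125.
Right endpoints: -0.875, -0.75, -0.625, -0.5, -0.375, -0.25, -0.125, 0.
f(-0.875) = 3097/512, f(-0.75) = 5.203125, f(-0.625) = 2291/512, f(-0.5) = 3.875, f(-0.375) = 1749/512, f(-0.25) = 3.109375, f(-0.125) = 1519/512, f(0) = 3.
Sum = Δx · [f(-0.875) + f(-0.75) + f(-0.625) + ...].
Sum = 4.01171875.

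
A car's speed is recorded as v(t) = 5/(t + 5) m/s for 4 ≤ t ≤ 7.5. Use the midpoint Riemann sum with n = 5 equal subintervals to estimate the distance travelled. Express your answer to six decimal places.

Δt = (7.5 − 4)/5 = 0.7.
Midpoints: 4.35, 5.05, 5.75, 6.45, 7.15.
v(4.35) = 100/187, v(5.05) = 100/201, v(5.75) = 20/43, v(6.45) = 100/229, v(7.15) = 100/243.
Sum = Δt · [v(4.35) + v(5.05) + v(5.75) + v(6.45) + v(7.15)].
Sum ≈ 1.641914.

1.641914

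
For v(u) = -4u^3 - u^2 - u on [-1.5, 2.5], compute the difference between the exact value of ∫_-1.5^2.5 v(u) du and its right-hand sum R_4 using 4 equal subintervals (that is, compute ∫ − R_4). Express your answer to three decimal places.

Exact integral: ∫_-1.5^2.5 v(u) du ≈ -42.33333.
R_4 = -89.
Error ≈ -42.33333 − (-89) ≈ 46.667.

46.667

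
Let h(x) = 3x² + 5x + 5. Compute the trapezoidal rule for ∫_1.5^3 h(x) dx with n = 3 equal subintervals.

Δx = (3 − 1.5)/3 = 0.5.
h(1.5) = 19.25, h(2) = 27, h(2.5) = 36.25, h(3) = 47.
T_3 = (Δx/2)·[h(x_0) + 2h(x_1) + 2h(x_2) + h(x_3)].
Sum = 48.1875.

48.1875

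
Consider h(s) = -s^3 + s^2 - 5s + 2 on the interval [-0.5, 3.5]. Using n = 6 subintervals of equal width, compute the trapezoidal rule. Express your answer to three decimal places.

-46.204

Δs = (3.5 − (-0.5))/6 = 2/3.
h(-0.5) = 4.875, h(1/6) = 257/216, h(5/6) = -443/216, h(1.5) = -6.625, h(13/6) = -3091/216, h(17/6) = -5807/216, h(3.5) = -46.125.
T_6 = (Δs/2)·[h(s_0) + 2h(s_1) + ... + 2h(s_{5}) + h(s_6)].
Sum ≈ -46.204.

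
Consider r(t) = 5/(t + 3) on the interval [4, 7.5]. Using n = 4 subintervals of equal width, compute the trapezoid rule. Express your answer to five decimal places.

Δt = (7.5 − 4)/4 = 0.875.
r(4) = 5/7, r(4.875) = 40/63, r(5.75) = 4/7, r(6.625) = 40/77, r(7.5) = 10/21.
T_4 = (Δt/2)·[r(t_0) + 2r(t_1) + 2r(t_2) + 2r(t_3) + r(t_4)].
Sum ≈ 2.03093.

2.03093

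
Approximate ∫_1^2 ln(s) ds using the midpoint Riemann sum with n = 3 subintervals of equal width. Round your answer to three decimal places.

Δs = (2 − 1)/3 = 1/3.
Midpoints: 7/6, 1.5, 11/6.
f(7/6) ≈ 0.154, f(1.5) ≈ 0.405, f(11/6) ≈ 0.606.
Sum = Δs · [f(7/6) + f(1.5) + f(11/6)].
Sum ≈ 0.389.

0.389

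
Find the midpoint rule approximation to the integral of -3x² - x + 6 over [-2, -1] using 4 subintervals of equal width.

0.515625

Δx = (-1 − (-2))/4 = 0.25.
Midpoints: -1.875, -1.625, -1.375, -1.125.
f(-1.875) = -2.671875, f(-1.625) = -0.296875, f(-1.375) = 1.703125, f(-1.125) = 3.328125.
Sum = Δx · [f(-1.875) + f(-1.625) + f(-1.375) + f(-1.125)].
Sum = 0.515625.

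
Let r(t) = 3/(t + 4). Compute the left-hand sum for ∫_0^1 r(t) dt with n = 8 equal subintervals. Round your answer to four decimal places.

0.6789

Δt = (1 − 0)/8 = 0.125.
Left endpoints: 0, 0.125, 0.25, 0.375, 0.5, 0.625, 0.75, 0.875.
r(0) = 0.75, r(0.125) = 8/11, r(0.25) = 12/17, r(0.375) = 24/35, r(0.5) = 2/3, r(0.625) = 24/37, r(0.75) = 12/19, r(0.875) = 8/13.
Sum = Δt · [r(0) + r(0.125) + r(0.25) + ...].
Sum ≈ 0.6789.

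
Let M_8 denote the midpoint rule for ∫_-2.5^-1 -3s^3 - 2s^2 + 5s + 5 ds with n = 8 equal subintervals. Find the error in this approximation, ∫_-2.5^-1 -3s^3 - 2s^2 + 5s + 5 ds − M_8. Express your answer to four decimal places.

Exact integral: ∫_-2.5^-1 f(s) ds = 13.171875.
M_8 ≈ 13.111450.
Error ≈ 13.171875 − 13.111450 ≈ 0.0604.

0.0604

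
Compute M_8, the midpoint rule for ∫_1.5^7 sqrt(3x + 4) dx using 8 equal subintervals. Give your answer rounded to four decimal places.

22.2750

Δx = (7 − 1.5)/8 = 0.6875.
Midpoints: 1.84375, 2.53125, 3.21875, 3.90625, 4.59375, 5.28125, 5.96875, 6.65625.
f(1.84375) ≈ 3.0873, f(2.53125) ≈ 3.4050, f(3.21875) ≈ 3.6954, f(3.90625) ≈ 3.9647, f(4.59375) ≈ 4.2168, f(5.28125) ≈ 4.4546, f(5.96875) ≈ 4.6804, f(6.65625) ≈ 4.8958.
Sum = Δx · [f(1.84375) + f(2.53125) + f(3.21875) + ...].
Sum ≈ 22.2750.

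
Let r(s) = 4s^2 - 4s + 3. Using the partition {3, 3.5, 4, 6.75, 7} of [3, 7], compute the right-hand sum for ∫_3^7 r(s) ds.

522.4375

Subinterval widths: 0.5, 0.5, 2.75, 0.25.
Right endpoints: 3.5, 4, 6.75, 7.
r(3.5) = 38, r(4) = 51, r(6.75) = 158.25, r(7) = 171.
Sum = Σ Δs_i · r(s_i).
Sum = 522.4375.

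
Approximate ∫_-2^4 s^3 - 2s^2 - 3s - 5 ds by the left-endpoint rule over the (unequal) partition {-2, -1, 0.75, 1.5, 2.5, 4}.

-54.40234375

Subinterval widths: 1, 1.75, 0.75, 1, 1.5.
Left endpoints: -2, -1, 0.75, 1.5, 2.5.
f(-2) = -15, f(-1) = -5, f(0.75) = -7.953125, f(1.5) = -10.625, f(2.5) = -9.375.
Sum = Σ Δs_i · f(s_i).
Sum = -54.40234375.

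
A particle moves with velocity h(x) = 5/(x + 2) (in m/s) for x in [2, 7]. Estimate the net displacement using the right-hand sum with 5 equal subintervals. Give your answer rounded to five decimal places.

3.72817

Δx = (7 − 2)/5 = 1.
Right endpoints: 3, 4, 5, 6, 7.
h(3) = 1, h(4) = 5/6, h(5) = 5/7, h(6) = 0.625, h(7) = 5/9.
Sum = Δx · [h(3) + h(4) + h(5) + h(6) + h(7)].
Sum ≈ 3.72817.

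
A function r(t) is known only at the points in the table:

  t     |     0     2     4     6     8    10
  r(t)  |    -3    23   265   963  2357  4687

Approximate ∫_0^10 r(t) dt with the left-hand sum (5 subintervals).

7210

Δt = 2.
Sum = 2·[(-3) + 23 + 265 + 963 + 2357] = 7210.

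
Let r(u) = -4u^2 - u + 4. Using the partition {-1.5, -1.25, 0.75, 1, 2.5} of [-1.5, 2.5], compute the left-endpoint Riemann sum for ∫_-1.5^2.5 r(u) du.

Subinterval widths: 0.25, 2, 0.25, 1.5.
Left endpoints: -1.5, -1.25, 0.75, 1.
r(-1.5) = -3.5, r(-1.25) = -1, r(0.75) = 1, r(1) = -1.
Sum = Σ Δu_i · r(u_i).
Sum = -4.125.

-4.125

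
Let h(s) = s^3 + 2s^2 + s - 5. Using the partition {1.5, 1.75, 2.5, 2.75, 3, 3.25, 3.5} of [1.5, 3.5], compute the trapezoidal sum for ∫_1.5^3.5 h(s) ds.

58.3046875

Subinterval widths: 0.25, 0.75, 0.25, 0.25, 0.25, 0.25.
h(1.5) = 4.375, h(1.75) = 8.234375, h(2.5) = 25.625, h(2.75) = 33.671875, h(3) = 43, h(3.25) = 53.703125, h(3.5) = 65.875.
On each subinterval the trapezoid contributes (Δs_i/2)·[h(s_{i-1}) + h(s_i)].
Sum = 58.3046875.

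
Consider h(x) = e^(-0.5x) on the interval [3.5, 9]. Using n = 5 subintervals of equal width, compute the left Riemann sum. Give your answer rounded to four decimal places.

Δx = (9 − 3.5)/5 = 1.1.
Left endpoints: 3.5, 4.6, 5.7, 6.8, 7.9.
h(3.5) ≈ 0.1738, h(4.6) ≈ 0.1003, h(5.7) ≈ 0.0578, h(6.8) ≈ 0.0334, h(7.9) ≈ 0.0193.
Sum = Δx · [h(3.5) + h(4.6) + h(5.7) + h(6.8) + h(7.9)].
Sum ≈ 0.4230.

0.4230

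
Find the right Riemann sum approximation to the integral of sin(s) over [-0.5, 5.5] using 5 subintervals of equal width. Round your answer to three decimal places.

Δs = (5.5 − (-0.5))/5 = 1.2.
Right endpoints: 0.7, 1.9, 3.1, 4.3, 5.5.
f(0.7) ≈ 0.644, f(1.9) ≈ 0.946, f(3.1) ≈ 0.042, f(4.3) ≈ -0.916, f(5.5) ≈ -0.706.
Sum = Δs · [f(0.7) + f(1.9) + f(3.1) + f(4.3) + f(5.5)].
Sum ≈ 0.012.

0.012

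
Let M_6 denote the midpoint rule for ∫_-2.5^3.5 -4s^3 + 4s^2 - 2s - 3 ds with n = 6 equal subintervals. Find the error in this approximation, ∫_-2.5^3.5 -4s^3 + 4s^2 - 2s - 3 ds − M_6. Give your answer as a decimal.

-1

Exact integral: ∫_-2.5^3.5 f(s) ds = -57.
M_6 = -56.
Error = -57 − (-56) = -1.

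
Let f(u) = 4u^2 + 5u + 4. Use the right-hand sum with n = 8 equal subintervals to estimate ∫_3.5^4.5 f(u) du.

90.65625

Δu = (4.5 − 3.5)/8 = 0.125.
Right endpoints: 3.625, 3.75, 3.875, 4, 4.125, 4.25, 4.375, 4.5.
f(3.625) = 74.6875, f(3.75) = 79, f(3.875) = 83.4375, f(4) = 88, f(4.125) = 92.6875, f(4.25) = 97.5, f(4.375) = 102.4375, f(4.5) = 107.5.
Sum = Δu · [f(3.625) + f(3.75) + f(3.875) + ...].
Sum = 90.65625.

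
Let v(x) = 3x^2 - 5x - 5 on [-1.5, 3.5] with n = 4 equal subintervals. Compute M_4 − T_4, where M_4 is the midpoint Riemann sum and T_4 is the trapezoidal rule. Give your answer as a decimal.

M_4 = -5.703125.
T_4 = 0.15625.
M_4 − T_4 = -5.859375.

-5.859375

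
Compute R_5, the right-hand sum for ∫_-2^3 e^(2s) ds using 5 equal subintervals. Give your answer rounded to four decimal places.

Δs = (3 − (-2))/5 = 1.
Right endpoints: -1, 0, 1, 2, 3.
f(-1) ≈ 0.1353, f(0) ≈ 1.0000, f(1) ≈ 7.3891, f(2) ≈ 54.5982, f(3) ≈ 403.4288.
Sum = Δs · [f(-1) + f(0) + f(1) + f(2) + f(3)].
Sum ≈ 466.5513.

466.5513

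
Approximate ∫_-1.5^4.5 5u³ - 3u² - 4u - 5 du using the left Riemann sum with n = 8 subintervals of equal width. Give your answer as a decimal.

Δu = (4.5 − (-1.5))/8 = 0.75.
Left endpoints: -1.5, -0.75, 0, 0.75, 1.5, 2.25, 3, 3.75.
f(-1.5) = -22.625, f(-0.75) = -5.796875, f(0) = -5, f(0.75) = -7.578125, f(1.5) = -0.875, f(2.25) = 27.765625, f(3) = 91, f(3.75) = 201.484375.
Sum = Δu · [f(-1.5) + f(-0.75) + f(0) + ...].
Sum = 208.78125.

208.78125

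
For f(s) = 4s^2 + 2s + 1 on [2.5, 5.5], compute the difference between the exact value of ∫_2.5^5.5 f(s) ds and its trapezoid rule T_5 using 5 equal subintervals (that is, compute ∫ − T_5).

-0.72

Exact integral: ∫_2.5^5.5 f(s) ds = 228.
T_5 = 228.72.
Error = 228 − 228.72 = -0.72.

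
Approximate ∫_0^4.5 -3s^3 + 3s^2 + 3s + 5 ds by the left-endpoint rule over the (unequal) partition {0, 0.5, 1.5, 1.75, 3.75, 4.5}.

Subinterval widths: 0.5, 1, 0.25, 2, 0.75.
Left endpoints: 0, 0.5, 1.5, 1.75, 3.75.
f(0) = 5, f(0.5) = 6.875, f(1.5) = 6.125, f(1.75) = 3.359375, f(3.75) = -99.765625.
Sum = Σ Δs_i · f(s_i).
Sum = -57.19921875.

-57.19921875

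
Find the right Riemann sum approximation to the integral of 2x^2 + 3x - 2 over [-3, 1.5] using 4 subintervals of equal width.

Δx = (1.5 − (-3))/4 = 1.125.
Right endpoints: -1.875, -0.75, 0.375, 1.5.
f(-1.875) = -0.59375, f(-0.75) = -3.125, f(0.375) = -0.59375, f(1.5) = 7.
Sum = Δx · [f(-1.875) + f(-0.75) + f(0.375) + f(1.5)].
Sum = 3.0234375.

3.0234375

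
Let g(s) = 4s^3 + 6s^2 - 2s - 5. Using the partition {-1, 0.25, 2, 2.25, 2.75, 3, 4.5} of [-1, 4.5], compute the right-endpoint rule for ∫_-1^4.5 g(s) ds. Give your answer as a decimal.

897.3125

Subinterval widths: 1.25, 1.75, 0.25, 0.5, 0.25, 1.5.
Right endpoints: 0.25, 2, 2.25, 2.75, 3, 4.5.
g(0.25) = -5.0625, g(2) = 47, g(2.25) = 66.4375, g(2.75) = 118.0625, g(3) = 151, g(4.5) = 472.
Sum = Σ Δs_i · g(s_i).
Sum = 897.3125.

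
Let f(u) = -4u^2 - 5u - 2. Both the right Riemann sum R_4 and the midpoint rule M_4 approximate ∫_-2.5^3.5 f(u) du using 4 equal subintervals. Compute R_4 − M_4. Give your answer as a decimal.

-54

R_4 = -154.5.
M_4 = -100.5.
R_4 − M_4 = -54.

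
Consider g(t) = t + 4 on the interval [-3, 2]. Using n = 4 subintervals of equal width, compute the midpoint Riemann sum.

Δt = (2 − (-3))/4 = 1.25.
Midpoints: -2.375, -1.125, 0.125, 1.375.
g(-2.375) = 1.625, g(-1.125) = 2.875, g(0.125) = 4.125, g(1.375) = 5.375.
Sum = Δt · [g(-2.375) + g(-1.125) + g(0.125) + g(1.375)].
Sum = 17.5.

17.5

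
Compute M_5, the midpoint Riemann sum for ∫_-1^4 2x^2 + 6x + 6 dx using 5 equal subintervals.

117.5

Δx = (4 − (-1))/5 = 1.
Midpoints: -0.5, 0.5, 1.5, 2.5, 3.5.
f(-0.5) = 3.5, f(0.5) = 9.5, f(1.5) = 19.5, f(2.5) = 33.5, f(3.5) = 51.5.
Sum = Δx · [f(-0.5) + f(0.5) + f(1.5) + f(2.5) + f(3.5)].
Sum = 117.5.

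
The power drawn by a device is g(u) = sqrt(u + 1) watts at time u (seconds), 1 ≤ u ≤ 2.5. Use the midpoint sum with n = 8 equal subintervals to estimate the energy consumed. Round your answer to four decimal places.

Δu = (2.5 − 1)/8 = 0.1875.
Midpoints: 1.09375, 1.28125, 1.46875, 1.65625, 1.84375, 2.03125, 2.21875, 2.40625.
g(1.09375) ≈ 1.4470, g(1.28125) ≈ 1.5104, g(1.46875) ≈ 1.5712, g(1.65625) ≈ 1.6298, g(1.84375) ≈ 1.6863, g(2.03125) ≈ 1.7410, g(2.21875) ≈ 1.7941, g(2.40625) ≈ 1.8456.
Sum = Δu · [g(1.09375) + g(1.28125) + g(1.46875) + ...].
Sum ≈ 2.4798.

2.4798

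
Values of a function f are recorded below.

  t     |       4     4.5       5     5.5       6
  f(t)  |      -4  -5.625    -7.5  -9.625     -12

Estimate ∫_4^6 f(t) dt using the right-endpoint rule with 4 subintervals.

Δt = 0.5.
Sum = 0.5·[(-5.625) + (-7.5) + (-9.625) + (-12)] = -17.375.

-17.375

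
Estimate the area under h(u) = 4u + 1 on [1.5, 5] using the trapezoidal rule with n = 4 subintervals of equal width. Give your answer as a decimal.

49

Δu = (5 − 1.5)/4 = 0.875.
h(1.5) = 7, h(2.375) = 10.5, h(3.25) = 14, h(4.125) = 17.5, h(5) = 21.
T_4 = (Δu/2)·[h(u_0) + 2h(u_1) + 2h(u_2) + 2h(u_3) + h(u_4)].
Sum = 49.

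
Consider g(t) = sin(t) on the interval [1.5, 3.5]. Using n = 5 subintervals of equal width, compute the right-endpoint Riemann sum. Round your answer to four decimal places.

Δt = (3.5 − 1.5)/5 = 0.4.
Right endpoints: 1.9, 2.3, 2.7, 3.1, 3.5.
g(1.9) ≈ 0.9463, g(2.3) ≈ 0.7457, g(2.7) ≈ 0.4274, g(3.1) ≈ 0.0416, g(3.5) ≈ -0.3508.
Sum = Δt · [g(1.9) + g(2.3) + g(2.7) + g(3.1) + g(3.5)].
Sum ≈ 0.7241.

0.7241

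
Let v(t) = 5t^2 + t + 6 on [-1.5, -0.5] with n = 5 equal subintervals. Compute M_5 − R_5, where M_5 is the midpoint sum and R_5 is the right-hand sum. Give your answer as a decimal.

0.85

M_5 = 10.4.
R_5 = 9.55.
M_5 − R_5 = 0.85.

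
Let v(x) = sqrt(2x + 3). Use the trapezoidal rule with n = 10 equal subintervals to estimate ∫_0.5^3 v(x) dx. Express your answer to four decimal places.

Δx = (3 − 0.5)/10 = 0.25.
v(0.5) ≈ 2.0000, v(0.75) ≈ 2.1213, v(1) ≈ 2.2361, v(1.25) ≈ 2.3452, v(1.5) ≈ 2.4495, v(1.75) ≈ 2.5495, v(2) ≈ 2.6458, v(2.25) ≈ 2.7386, v(2.5) ≈ 2.8284, v(2.75) ≈ 2.9155, v(3) ≈ 3.0000.
T_10 = (Δx/2)·[v(x_0) + 2v(x_1) + ... + 2v(x_{9}) + v(x_10)].
Sum ≈ 6.3325.

6.3325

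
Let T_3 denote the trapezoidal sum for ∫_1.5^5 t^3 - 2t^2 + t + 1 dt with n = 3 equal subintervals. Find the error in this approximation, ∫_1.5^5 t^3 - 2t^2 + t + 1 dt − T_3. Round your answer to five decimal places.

-6.15336

Exact integral: ∫_1.5^5 f(t) dt ≈ 88.7760417.
T_3 ≈ 94.9293981.
Error ≈ 88.7760417 − 94.9293981 ≈ -6.15336.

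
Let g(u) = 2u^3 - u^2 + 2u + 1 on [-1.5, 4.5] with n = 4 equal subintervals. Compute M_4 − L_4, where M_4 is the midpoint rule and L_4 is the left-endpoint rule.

110.25

M_4 = 186.
L_4 = 75.75.
M_4 − L_4 = 110.25.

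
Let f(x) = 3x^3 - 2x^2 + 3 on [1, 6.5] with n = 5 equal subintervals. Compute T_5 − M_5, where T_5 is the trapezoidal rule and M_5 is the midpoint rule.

52.8240625

T_5 = 1207.34625.
M_5 = 1154.5221875.
T_5 − M_5 = 52.8240625.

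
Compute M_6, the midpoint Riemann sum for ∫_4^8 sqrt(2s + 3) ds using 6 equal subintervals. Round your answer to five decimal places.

Δs = (8 − 4)/6 = 2/3.
Midpoints: 13/3, 5, 17/3, 19/3, 7, 23/3.
f(13/3) ≈ 3.41565, f(5) ≈ 3.60555, f(17/3) ≈ 3.78594, f(19/3) ≈ 3.95811, f(7) ≈ 4.12311, f(23/3) ≈ 4.28174.
Sum = Δs · [f(13/3) + f(5) + f(17/3) + ...].
Sum ≈ 15.44674.

15.44674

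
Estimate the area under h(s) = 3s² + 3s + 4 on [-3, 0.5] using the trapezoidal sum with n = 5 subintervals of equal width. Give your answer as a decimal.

28.8575

Δs = (0.5 − (-3))/5 = 0.7.
h(-3) = 22, h(-2.3) = 12.97, h(-1.6) = 6.88, h(-0.9) = 3.73, h(-0.2) = 3.52, h(0.5) = 6.25.
T_5 = (Δs/2)·[h(s_0) + 2h(s_1) + ... + 2h(s_{4}) + h(s_5)].
Sum = 28.8575.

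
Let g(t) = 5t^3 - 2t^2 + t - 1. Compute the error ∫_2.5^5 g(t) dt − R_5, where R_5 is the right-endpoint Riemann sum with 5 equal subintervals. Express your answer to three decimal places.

Exact integral: ∫_2.5^5 g(t) dt ≈ 666.38021.
R_5 = 800.
Error ≈ 666.38021 − 800 ≈ -133.620.

-133.620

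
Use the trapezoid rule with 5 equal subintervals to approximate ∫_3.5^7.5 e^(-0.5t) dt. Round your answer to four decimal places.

Δt = (7.5 − 3.5)/5 = 0.8.
f(3.5) ≈ 0.1738, f(4.3) ≈ 0.1165, f(5.1) ≈ 0.0781, f(5.9) ≈ 0.0523, f(6.7) ≈ 0.0351, f(7.5) ≈ 0.0235.
T_5 = (Δt/2)·[f(t_0) + 2f(t_1) + ... + 2f(t_{4}) + f(t_5)].
Sum ≈ 0.3045.

0.3045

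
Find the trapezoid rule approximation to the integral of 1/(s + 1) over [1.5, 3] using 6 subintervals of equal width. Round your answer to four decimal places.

0.4705

Δs = (3 − 1.5)/6 = 0.25.
f(1.5) = 0.4, f(1.75) = 4/11, f(2) = 1/3, f(2.25) = 4/13, f(2.5) = 2/7, f(2.75) = 4/15, f(3) = 0.25.
T_6 = (Δs/2)·[f(s_0) + 2f(s_1) + ... + 2f(s_{5}) + f(s_6)].
Sum ≈ 0.4705.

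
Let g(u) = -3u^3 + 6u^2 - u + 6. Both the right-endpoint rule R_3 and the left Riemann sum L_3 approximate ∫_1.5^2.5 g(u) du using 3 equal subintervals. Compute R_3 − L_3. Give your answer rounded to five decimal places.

-4.58333

R_3 ≈ 0.4861111.
L_3 ≈ 5.0694444.
R_3 − L_3 ≈ -4.58333.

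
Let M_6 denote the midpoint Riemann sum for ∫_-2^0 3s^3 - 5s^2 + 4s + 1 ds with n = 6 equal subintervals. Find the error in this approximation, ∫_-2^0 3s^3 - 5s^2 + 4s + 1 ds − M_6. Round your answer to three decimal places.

-0.259

Exact integral: ∫_-2^0 f(s) ds ≈ -31.33333.
M_6 ≈ -31.07407.
Error ≈ -31.33333 − (-31.07407) ≈ -0.259.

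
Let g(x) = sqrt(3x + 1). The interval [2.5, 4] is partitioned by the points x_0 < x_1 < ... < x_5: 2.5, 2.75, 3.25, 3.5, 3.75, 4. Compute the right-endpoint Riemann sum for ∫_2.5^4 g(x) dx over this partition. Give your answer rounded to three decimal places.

5.024

Subinterval widths: 0.25, 0.5, 0.25, 0.25, 0.25.
Right endpoints: 2.75, 3.25, 3.5, 3.75, 4.
g(2.75) ≈ 3.041, g(3.25) ≈ 3.279, g(3.5) ≈ 3.391, g(3.75) ≈ 3.500, g(4) ≈ 3.606.
Sum = Σ Δx_i · g(x_i).
Sum ≈ 5.024.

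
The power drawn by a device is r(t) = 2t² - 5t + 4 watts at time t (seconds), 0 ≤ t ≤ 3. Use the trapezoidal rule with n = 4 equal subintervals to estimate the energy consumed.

Δt = (3 − 0)/4 = 0.75.
r(0) = 4, r(0.75) = 1.375, r(1.5) = 1, r(2.25) = 2.875, r(3) = 7.
T_4 = (Δt/2)·[r(t_0) + 2r(t_1) + 2r(t_2) + 2r(t_3) + r(t_4)].
Sum = 8.0625.

8.0625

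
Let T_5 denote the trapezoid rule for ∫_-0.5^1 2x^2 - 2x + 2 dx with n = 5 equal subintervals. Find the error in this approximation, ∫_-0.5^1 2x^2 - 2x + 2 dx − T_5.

Exact integral: ∫_-0.5^1 f(x) dx = 3.
T_5 = 3.045.
Error = 3 − 3.045 = -0.045.

-0.045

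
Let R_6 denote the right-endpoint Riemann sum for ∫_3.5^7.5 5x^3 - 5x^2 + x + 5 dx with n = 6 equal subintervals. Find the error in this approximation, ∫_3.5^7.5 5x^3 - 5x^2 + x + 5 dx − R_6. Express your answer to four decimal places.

Exact integral: ∫_3.5^7.5 f(x) dx ≈ 3177.833333.
R_6 ≈ 3760.462963.
Error ≈ 3177.833333 − 3760.462963 ≈ -582.6296.

-582.6296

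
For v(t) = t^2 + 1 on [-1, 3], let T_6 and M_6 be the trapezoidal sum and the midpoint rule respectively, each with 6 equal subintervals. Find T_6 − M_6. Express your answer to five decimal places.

T_6 ≈ 13.6296296.
M_6 ≈ 13.1851852.
T_6 − M_6 ≈ 0.44444.

0.44444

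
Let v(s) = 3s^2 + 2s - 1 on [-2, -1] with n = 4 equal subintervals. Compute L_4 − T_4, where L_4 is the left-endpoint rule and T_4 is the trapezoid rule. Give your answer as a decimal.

0.875

L_4 = 3.90625.
T_4 = 3.03125.
L_4 − T_4 = 0.875.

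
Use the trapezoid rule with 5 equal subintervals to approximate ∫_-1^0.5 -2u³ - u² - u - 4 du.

Δu = (0.5 − (-1))/5 = 0.3.
f(-1) = -2, f(-0.7) = -3.104, f(-0.4) = -3.632, f(-0.1) = -3.908, f(0.2) = -4.256, f(0.5) = -5.
T_5 = (Δu/2)·[f(u_0) + 2f(u_1) + ... + 2f(u_{4}) + f(u_5)].
Sum = -5.52.

-5.52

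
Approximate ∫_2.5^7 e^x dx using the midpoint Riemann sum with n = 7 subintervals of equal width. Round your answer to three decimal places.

Δx = (7 − 2.5)/7 = 9/14.
Midpoints: 79/28, 97/28, 115/28, 4.75, 151/28, 169/28, 187/28.
f(79/28) ≈ 16.801, f(97/28) ≈ 31.954, f(115/28) ≈ 60.773, f(4.75) ≈ 115.584, f(151/28) ≈ 219.831, f(169/28) ≈ 418.097, f(187/28) ≈ 795.182.
Sum = Δx · [f(79/28) + f(97/28) + f(115/28) + ...].
Sum ≈ 1066.000.

1066.000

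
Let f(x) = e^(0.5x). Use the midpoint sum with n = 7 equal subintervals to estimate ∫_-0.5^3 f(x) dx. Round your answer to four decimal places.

7.3865

Δx = (3 − (-0.5))/7 = 0.5.
Midpoints: -0.25, 0.25, 0.75, 1.25, 1.75, 2.25, 2.75.
f(-0.25) ≈ 0.8825, f(0.25) ≈ 1.1331, f(0.75) ≈ 1.4550, f(1.25) ≈ 1.8682, f(1.75) ≈ 2.3989, f(2.25) ≈ 3.0802, f(2.75) ≈ 3.9551.
Sum = Δx · [f(-0.25) + f(0.25) + f(0.75) + ...].
Sum ≈ 7.3865.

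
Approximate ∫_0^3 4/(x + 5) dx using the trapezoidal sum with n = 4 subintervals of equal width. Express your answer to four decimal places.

Δx = (3 − 0)/4 = 0.75.
f(0) = 0.8, f(0.75) = 16/23, f(1.5) = 8/13, f(2.25) = 16/29, f(3) = 0.5.
T_4 = (Δx/2)·[f(x_0) + 2f(x_1) + 2f(x_2) + 2f(x_3) + f(x_4)].
Sum ≈ 1.8846.

1.8846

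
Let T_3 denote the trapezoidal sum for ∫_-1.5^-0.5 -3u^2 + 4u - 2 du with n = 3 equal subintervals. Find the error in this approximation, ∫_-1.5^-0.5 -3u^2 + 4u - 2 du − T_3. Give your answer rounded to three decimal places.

Exact integral: ∫_-1.5^-0.5 f(u) du = -9.25.
T_3 ≈ -9.30556.
Error ≈ -9.25 − (-9.30556) ≈ 0.056.

0.056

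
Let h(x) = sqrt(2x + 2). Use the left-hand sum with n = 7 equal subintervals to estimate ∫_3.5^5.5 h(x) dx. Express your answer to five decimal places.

Δx = (5.5 − 3.5)/7 = 2/7.
Left endpoints: 3.5, 53/14, 57/14, 61/14, 65/14, 69/14, 73/14.
h(3.5) ≈ 3.00000, h(53/14) ≈ 3.09377, h(57/14) ≈ 3.18479, h(61/14) ≈ 3.27327, h(65/14) ≈ 3.35942, h(69/14) ≈ 3.44342, h(73/14) ≈ 3.52542.
Sum = Δx · [h(3.5) + h(53/14) + h(57/14) + ...].
Sum ≈ 6.53717.

6.53717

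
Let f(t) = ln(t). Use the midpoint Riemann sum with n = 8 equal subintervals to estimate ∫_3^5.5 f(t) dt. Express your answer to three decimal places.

Δt = (5.5 − 3)/8 = 0.3125.
Midpoints: 3.15625, 3.46875, 3.78125, 4.09375, 4.40625, 4.71875, 5.03125, 5.34375.
f(3.15625) ≈ 1.149, f(3.46875) ≈ 1.244, f(3.78125) ≈ 1.330, f(4.09375) ≈ 1.409, f(4.40625) ≈ 1.483, f(4.71875) ≈ 1.552, f(5.03125) ≈ 1.616, f(5.34375) ≈ 1.676.
Sum = Δt · [f(3.15625) + f(3.46875) + f(3.78125) + ...].
Sum ≈ 3.581.

3.581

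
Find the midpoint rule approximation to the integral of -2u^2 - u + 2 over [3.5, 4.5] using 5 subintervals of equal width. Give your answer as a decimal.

Δu = (4.5 − 3.5)/5 = 0.2.
Midpoints: 3.6, 3.8, 4, 4.2, 4.4.
f(3.6) = -27.52, f(3.8) = -30.68, f(4) = -34, f(4.2) = -37.48, f(4.4) = -41.12.
Sum = Δu · [f(3.6) + f(3.8) + f(4) + f(4.2) + f(4.4)].
Sum = -34.16.

-34.16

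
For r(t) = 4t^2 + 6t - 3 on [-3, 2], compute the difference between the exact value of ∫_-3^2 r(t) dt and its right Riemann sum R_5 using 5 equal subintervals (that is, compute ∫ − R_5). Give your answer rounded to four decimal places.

-8.3333

Exact integral: ∫_-3^2 r(t) dt ≈ 16.666667.
R_5 = 25.
Error ≈ 16.666667 − 25 ≈ -8.3333.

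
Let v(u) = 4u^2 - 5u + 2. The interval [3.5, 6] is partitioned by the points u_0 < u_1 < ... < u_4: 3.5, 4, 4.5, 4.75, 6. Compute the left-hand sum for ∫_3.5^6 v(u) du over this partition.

140.5

Subinterval widths: 0.5, 0.5, 0.25, 1.25.
Left endpoints: 3.5, 4, 4.5, 4.75.
v(3.5) = 33.5, v(4) = 46, v(4.5) = 60.5, v(4.75) = 68.5.
Sum = Σ Δu_i · v(u_i).
Sum = 140.5.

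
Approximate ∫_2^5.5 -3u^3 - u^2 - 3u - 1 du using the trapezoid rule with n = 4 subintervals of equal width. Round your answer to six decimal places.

Δu = (5.5 − 2)/4 = 0.875.
f(2) = -35, f(2.875) = -45661/512, f(3.75) = -184.515625, f(4.625) = -170527/512, f(5.5) = -546.875.
T_4 = (Δu/2)·[f(u_0) + 2f(u_1) + 2f(u_2) + 2f(u_3) + f(u_4)].
Sum ≈ -785.483398.

-785.483398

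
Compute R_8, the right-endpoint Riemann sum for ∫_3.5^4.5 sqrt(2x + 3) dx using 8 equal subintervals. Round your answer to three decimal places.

3.334

Δx = (4.5 − 3.5)/8 = 0.125.
Right endpoints: 3.625, 3.75, 3.875, 4, 4.125, 4.25, 4.375, 4.5.
f(3.625) ≈ 3.202, f(3.75) ≈ 3.240, f(3.875) ≈ 3.279, f(4) ≈ 3.317, f(4.125) ≈ 3.354, f(4.25) ≈ 3.391, f(4.375) ≈ 3.428, f(4.5) ≈ 3.464.
Sum = Δx · [f(3.625) + f(3.75) + f(3.875) + ...].
Sum ≈ 3.334.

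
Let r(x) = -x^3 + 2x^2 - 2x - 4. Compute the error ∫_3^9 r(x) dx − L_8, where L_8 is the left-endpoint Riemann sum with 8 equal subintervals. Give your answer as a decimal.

Exact integral: ∫_3^9 r(x) dx = -1248.
L_8 = -1043.25.
Error = -1248 − (-1043.25) = -204.75.

-204.75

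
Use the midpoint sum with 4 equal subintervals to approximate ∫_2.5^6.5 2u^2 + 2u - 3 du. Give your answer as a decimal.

196

Δu = (6.5 − 2.5)/4 = 1.
Midpoints: 3, 4, 5, 6.
f(3) = 21, f(4) = 37, f(5) = 57, f(6) = 81.
Sum = Δu · [f(3) + f(4) + f(5) + f(6)].
Sum = 196.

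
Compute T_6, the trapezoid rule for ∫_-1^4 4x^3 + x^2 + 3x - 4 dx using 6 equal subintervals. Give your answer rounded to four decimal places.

Δx = (4 − (-1))/6 = 5/6.
f(-1) = -10, f(-1/6) = -485/108, f(2/3) = -10/27, f(1.5) = 16.25, f(7/3) = 1600/27, f(19/6) = 15395/108, f(4) = 280.
T_6 = (Δx/2)·[f(x_0) + 2f(x_1) + ... + 2f(x_{5}) + f(x_6)].
Sum ≈ 290.1620.

290.1620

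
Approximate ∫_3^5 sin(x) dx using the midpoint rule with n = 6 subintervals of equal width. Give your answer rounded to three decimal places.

Δx = (5 − 3)/6 = 1/3.
Midpoints: 19/6, 3.5, 23/6, 25/6, 4.5, 29/6.
f(19/6) ≈ -0.025, f(3.5) ≈ -0.351, f(23/6) ≈ -0.638, f(25/6) ≈ -0.855, f(4.5) ≈ -0.978, f(29/6) ≈ -0.993.
Sum = Δx · [f(19/6) + f(3.5) + f(23/6) + ...].
Sum ≈ -1.280.

-1.280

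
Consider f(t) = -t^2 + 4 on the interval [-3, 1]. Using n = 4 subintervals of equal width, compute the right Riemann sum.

10

Δt = (1 − (-3))/4 = 1.
Right endpoints: -2, -1, 0, 1.
f(-2) = 0, f(-1) = 3, f(0) = 4, f(1) = 3.
Sum = Δt · [f(-2) + f(-1) + f(0) + f(1)].
Sum = 10.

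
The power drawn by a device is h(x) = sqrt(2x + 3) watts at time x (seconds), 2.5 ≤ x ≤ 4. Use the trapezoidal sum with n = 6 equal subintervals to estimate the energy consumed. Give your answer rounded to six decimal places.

4.618214

Δx = (4 − 2.5)/6 = 0.25.
h(2.5) ≈ 2.828427, h(2.75) ≈ 2.915476, h(3) ≈ 3.000000, h(3.25) ≈ 3.082207, h(3.5) ≈ 3.162278, h(3.75) ≈ 3.240370, h(4) ≈ 3.316625.
T_6 = (Δx/2)·[h(x_0) + 2h(x_1) + ... + 2h(x_{5}) + h(x_6)].
Sum ≈ 4.618214.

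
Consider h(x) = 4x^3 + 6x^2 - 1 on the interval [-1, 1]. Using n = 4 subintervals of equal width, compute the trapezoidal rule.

2.5

Δx = (1 − (-1))/4 = 0.5.
h(-1) = 1, h(-0.5) = 0, h(0) = -1, h(0.5) = 1, h(1) = 9.
T_4 = (Δx/2)·[h(x_0) + 2h(x_1) + 2h(x_2) + 2h(x_3) + h(x_4)].
Sum = 2.5.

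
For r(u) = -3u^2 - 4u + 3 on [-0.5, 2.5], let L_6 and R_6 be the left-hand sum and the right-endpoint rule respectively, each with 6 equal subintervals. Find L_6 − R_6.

15

L_6 = -11.625.
R_6 = -26.625.
L_6 − R_6 = 15.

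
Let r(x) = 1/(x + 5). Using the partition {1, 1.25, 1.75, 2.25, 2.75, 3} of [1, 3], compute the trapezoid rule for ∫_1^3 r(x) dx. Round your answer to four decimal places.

Subinterval widths: 0.25, 0.5, 0.5, 0.5, 0.25.
r(1) = 1/6, r(1.25) = 0.16, r(1.75) = 4/27, r(2.25) = 4/29, r(2.75) = 4/31, r(3) = 0.125.
On each subinterval the trapezoid contributes (Δx_i/2)·[r(x_{i-1}) + r(x_i)].
Sum ≈ 0.2879.

0.2879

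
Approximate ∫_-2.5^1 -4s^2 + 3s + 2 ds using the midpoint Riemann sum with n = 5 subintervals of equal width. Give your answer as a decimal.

-22.47

Δs = (1 − (-2.5))/5 = 0.7.
Midpoints: -2.15, -1.45, -0.75, -0.05, 0.65.
f(-2.15) = -22.94, f(-1.45) = -10.76, f(-0.75) = -2.5, f(-0.05) = 1.84, f(0.65) = 2.26.
Sum = Δs · [f(-2.15) + f(-1.45) + f(-0.75) + f(-0.05) + f(0.65)].
Sum = -22.47.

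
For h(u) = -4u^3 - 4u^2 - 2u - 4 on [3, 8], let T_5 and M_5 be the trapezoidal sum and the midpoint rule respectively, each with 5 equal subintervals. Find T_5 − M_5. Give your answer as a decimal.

-87.5

T_5 = -4795.
M_5 = -4707.5.
T_5 − M_5 = -87.5.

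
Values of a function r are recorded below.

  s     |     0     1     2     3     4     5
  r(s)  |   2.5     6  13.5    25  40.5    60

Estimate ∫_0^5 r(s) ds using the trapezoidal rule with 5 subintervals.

Δs = 1.
T_5 = (1/2)·[2.5 + 2·6 + 2·13.5 + 2·25 + 2·40.5 + 60] = 116.25.

116.25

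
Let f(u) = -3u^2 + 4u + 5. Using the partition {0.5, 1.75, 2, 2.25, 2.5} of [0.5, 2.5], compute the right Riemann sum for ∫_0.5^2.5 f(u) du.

2.53125

Subinterval widths: 1.25, 0.25, 0.25, 0.25.
Right endpoints: 1.75, 2, 2.25, 2.5.
f(1.75) = 2.8125, f(2) = 1, f(2.25) = -1.1875, f(2.5) = -3.75.
Sum = Σ Δu_i · f(u_i).
Sum = 2.53125.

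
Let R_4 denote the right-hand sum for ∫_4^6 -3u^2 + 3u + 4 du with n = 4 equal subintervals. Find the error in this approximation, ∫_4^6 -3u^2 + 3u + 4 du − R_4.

Exact integral: ∫_4^6 f(u) du = -114.
R_4 = -127.75.
Error = -114 − (-127.75) = 13.75.

13.75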